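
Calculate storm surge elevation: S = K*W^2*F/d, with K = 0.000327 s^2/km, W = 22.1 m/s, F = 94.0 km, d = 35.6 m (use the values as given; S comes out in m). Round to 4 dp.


S = K * W^2 * F / d
W^2 = 22.1^2 = 488.41
S = 0.000327 * 488.41 * 94.0 / 35.6
Numerator = 0.000327 * 488.41 * 94.0 = 15.012747
S = 15.012747 / 35.6 = 0.4217 m

0.4217


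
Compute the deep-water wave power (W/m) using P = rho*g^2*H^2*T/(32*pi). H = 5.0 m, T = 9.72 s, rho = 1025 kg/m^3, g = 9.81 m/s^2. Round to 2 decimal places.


P = rho * g^2 * H^2 * T / (32 * pi)
P = 1025 * 9.81^2 * 5.0^2 * 9.72 / (32 * pi)
P = 1025 * 96.2361 * 25.0000 * 9.72 / 100.53096
P = 238434.06 W/m

238434.06


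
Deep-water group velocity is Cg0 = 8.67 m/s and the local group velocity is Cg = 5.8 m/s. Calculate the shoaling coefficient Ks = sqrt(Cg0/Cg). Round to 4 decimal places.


Ks = sqrt(Cg0 / Cg)
Ks = sqrt(8.67 / 5.8)
Ks = sqrt(1.4948)
Ks = 1.2226

1.2226


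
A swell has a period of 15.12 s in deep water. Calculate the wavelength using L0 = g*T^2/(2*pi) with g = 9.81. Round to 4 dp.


L0 = g * T^2 / (2 * pi)
L0 = 9.81 * 15.12^2 / (2 * pi)
L0 = 9.81 * 228.6144 / 6.28319
L0 = 2242.7073 / 6.28319
L0 = 356.9379 m

356.9379


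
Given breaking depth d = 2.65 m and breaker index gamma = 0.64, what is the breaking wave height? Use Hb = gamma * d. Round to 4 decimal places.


Hb = gamma * d
Hb = 0.64 * 2.65
Hb = 1.6960 m

1.6960


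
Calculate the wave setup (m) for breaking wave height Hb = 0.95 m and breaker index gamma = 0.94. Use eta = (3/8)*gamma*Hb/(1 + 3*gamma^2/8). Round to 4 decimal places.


eta = (3/8) * gamma * Hb / (1 + 3*gamma^2/8)
Numerator = (3/8) * 0.94 * 0.95 = 0.334875
Denominator = 1 + 3*0.94^2/8 = 1 + 0.331350 = 1.331350
eta = 0.334875 / 1.331350
eta = 0.2515 m

0.2515


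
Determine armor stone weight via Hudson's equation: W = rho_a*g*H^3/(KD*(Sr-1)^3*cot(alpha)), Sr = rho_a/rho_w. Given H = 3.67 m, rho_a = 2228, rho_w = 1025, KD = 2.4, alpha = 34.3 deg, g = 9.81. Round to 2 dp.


Sr = rho_a / rho_w = 2228 / 1025 = 2.173659
(Sr - 1) = 1.173659
(Sr - 1)^3 = 1.616685
cot(34.3) = 1 / tan(34.3) = 1 / 0.682154 = 1.465945
Numerator = 2228 * 9.81 * 3.67^3 = 1080394.5547
Denominator = 2.4 * 1.616685 * 1.465945 = 5.687930
W = 1080394.5547 / 5.687930
W = 189945.12 N

189945.12


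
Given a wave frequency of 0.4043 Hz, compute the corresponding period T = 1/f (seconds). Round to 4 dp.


T = 1 / f
T = 1 / 0.4043
T = 2.4734 s

2.4734


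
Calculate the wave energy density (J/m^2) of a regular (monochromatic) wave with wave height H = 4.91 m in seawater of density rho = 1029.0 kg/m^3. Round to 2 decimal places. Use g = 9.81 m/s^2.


E = (1/8) * rho * g * H^2
E = (1/8) * 1029.0 * 9.81 * 4.91^2
E = 0.125 * 1029.0 * 9.81 * 24.1081
E = 30419.87 J/m^2

30419.87


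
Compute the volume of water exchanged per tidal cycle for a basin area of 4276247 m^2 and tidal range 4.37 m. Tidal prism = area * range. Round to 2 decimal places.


Tidal prism = Area * Tidal range
P = 4276247 * 4.37
P = 18687199.39 m^3

18687199.39


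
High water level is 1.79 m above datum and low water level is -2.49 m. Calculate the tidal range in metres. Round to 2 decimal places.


Tidal range = High water - Low water
Tidal range = 1.79 - (-2.49)
Tidal range = 4.28 m

4.28


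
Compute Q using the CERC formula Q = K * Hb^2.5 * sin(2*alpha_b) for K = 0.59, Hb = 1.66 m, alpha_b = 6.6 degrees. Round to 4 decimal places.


Q = K * Hb^2.5 * sin(2 * alpha_b)
Hb^2.5 = 1.66^2.5 = 3.550342
sin(2 * 6.6) = sin(13.2) = 0.228351
Q = 0.59 * 3.550342 * 0.228351
Q = 0.4783 m^3/s

0.4783


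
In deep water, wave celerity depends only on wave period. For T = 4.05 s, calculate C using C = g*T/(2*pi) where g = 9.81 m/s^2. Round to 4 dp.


We use the deep-water celerity formula:
C = g * T / (2 * pi)
C = 9.81 * 4.05 / (2 * 3.14159...)
C = 39.730500 / 6.283185
C = 6.3233 m/s

6.3233


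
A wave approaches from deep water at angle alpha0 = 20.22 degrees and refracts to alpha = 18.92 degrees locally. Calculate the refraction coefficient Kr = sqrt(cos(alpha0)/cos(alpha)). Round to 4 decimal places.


Kr = sqrt(cos(alpha0) / cos(alpha))
cos(20.22) = 0.938372
cos(18.92) = 0.945972
Kr = sqrt(0.938372 / 0.945972)
Kr = sqrt(0.991966)
Kr = 0.9960

0.9960


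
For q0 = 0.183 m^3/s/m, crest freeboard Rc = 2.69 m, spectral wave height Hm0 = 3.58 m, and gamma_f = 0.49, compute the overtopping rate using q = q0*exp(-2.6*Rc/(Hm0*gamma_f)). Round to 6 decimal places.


q = q0 * exp(-2.6 * Rc / (Hm0 * gamma_f))
Exponent = -2.6 * 2.69 / (3.58 * 0.49)
= -2.6 * 2.69 / 1.7542
= -3.987003
exp(-3.987003) = 0.018555
q = 0.183 * 0.018555
q = 0.003396 m^3/s/m

0.003396


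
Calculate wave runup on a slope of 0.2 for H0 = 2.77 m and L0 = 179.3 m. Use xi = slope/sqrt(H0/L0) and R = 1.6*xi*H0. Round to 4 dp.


xi = slope / sqrt(H0/L0)
H0/L0 = 2.77/179.3 = 0.015449
sqrt(0.015449) = 0.124294
xi = 0.2 / 0.124294 = 1.609090
R = 1.6 * xi * H0 = 1.6 * 1.609090 * 2.77
R = 7.1315 m

7.1315


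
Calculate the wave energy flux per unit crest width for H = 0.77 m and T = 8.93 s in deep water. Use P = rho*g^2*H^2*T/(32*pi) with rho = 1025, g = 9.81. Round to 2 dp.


P = rho * g^2 * H^2 * T / (32 * pi)
P = 1025 * 9.81^2 * 0.77^2 * 8.93 / (32 * pi)
P = 1025 * 96.2361 * 0.5929 * 8.93 / 100.53096
P = 5195.11 W/m

5195.11


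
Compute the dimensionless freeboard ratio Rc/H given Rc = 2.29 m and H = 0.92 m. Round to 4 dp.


Relative freeboard = Rc / H
= 2.29 / 0.92
= 2.4891

2.4891


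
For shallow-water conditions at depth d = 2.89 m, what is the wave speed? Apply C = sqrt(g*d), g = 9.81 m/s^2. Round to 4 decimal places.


Using the shallow-water approximation:
C = sqrt(g * d) = sqrt(9.81 * 2.89)
C = sqrt(28.3509)
C = 5.3246 m/s

5.3246


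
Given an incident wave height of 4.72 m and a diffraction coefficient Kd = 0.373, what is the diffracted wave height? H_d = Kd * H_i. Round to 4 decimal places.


H_d = Kd * H_i
H_d = 0.373 * 4.72
H_d = 1.7606 m

1.7606


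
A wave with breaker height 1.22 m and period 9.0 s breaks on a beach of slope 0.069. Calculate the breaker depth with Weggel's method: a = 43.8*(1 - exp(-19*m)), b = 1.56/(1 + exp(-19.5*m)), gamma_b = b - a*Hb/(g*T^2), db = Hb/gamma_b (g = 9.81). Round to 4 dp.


a = 43.8 * (1 - exp(-19 * m))
exp(-19 * 0.069) = exp(-1.3110) = 0.269550
a = 43.8 * (1 - 0.269550) = 31.993694
b = 1.56 / (1 + exp(-19.5 * m))
exp(-19.5 * 0.069) = exp(-1.3455) = 0.260409
b = 1.56 / (1 + 0.260409) = 1.237693
Hb / (g * T^2) = 1.22 / (9.81 * 9.0^2) = 1.22 / 794.6100 = 0.00153534
gamma_b = b - a * Hb/(g*T^2) = 1.237693 - 31.993694 * 0.00153534 = 1.188572
db = Hb / gamma_b = 1.22 / 1.188572
db = 1.0264 m

1.0264


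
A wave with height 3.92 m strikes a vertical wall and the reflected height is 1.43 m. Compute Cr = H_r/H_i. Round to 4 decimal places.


Cr = H_r / H_i
Cr = 1.43 / 3.92
Cr = 0.3648

0.3648


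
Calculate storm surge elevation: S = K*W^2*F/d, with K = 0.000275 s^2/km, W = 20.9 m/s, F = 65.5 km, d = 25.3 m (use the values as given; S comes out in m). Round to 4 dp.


S = K * W^2 * F / d
W^2 = 20.9^2 = 436.81
S = 0.000275 * 436.81 * 65.5 / 25.3
Numerator = 0.000275 * 436.81 * 65.5 = 7.868040
S = 7.868040 / 25.3 = 0.3110 m

0.3110


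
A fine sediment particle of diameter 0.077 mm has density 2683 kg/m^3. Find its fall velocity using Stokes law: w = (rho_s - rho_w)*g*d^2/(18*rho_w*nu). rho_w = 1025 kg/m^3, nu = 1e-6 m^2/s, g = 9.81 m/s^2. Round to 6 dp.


w = (rho_s - rho_w) * g * d^2 / (18 * rho_w * nu)
d = 0.077 mm = 0.000077 m
rho_s - rho_w = 2683 - 1025 = 1658
Numerator = 1658 * 9.81 * (0.000077)^2 = 0.000096435066
Denominator = 18 * 1025 * 1e-6 = 0.018450
w = 0.005227 m/s

0.005227


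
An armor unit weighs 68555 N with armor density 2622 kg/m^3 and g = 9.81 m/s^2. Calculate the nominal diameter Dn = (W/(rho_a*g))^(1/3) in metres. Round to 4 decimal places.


V = W / (rho_a * g)
V = 68555 / (2622 * 9.81)
V = 68555 / 25721.82
V = 2.665247 m^3
Dn = V^(1/3) = 2.665247^(1/3)
Dn = 1.3865 m

1.3865


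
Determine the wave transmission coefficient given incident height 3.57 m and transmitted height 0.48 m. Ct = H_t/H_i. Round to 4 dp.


Ct = H_t / H_i
Ct = 0.48 / 3.57
Ct = 0.1345

0.1345


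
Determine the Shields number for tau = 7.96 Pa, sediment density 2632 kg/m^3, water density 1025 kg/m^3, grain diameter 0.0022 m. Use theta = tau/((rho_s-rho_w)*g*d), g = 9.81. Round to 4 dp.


theta = tau / ((rho_s - rho_w) * g * d)
rho_s - rho_w = 2632 - 1025 = 1607
Denominator = 1607 * 9.81 * 0.0022 = 34.682274
theta = 7.96 / 34.682274
theta = 0.2295

0.2295


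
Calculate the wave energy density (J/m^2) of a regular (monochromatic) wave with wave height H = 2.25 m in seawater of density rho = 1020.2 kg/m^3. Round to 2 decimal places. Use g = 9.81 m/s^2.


E = (1/8) * rho * g * H^2
E = (1/8) * 1020.2 * 9.81 * 2.25^2
E = 0.125 * 1020.2 * 9.81 * 5.0625
E = 6333.29 J/m^2

6333.29


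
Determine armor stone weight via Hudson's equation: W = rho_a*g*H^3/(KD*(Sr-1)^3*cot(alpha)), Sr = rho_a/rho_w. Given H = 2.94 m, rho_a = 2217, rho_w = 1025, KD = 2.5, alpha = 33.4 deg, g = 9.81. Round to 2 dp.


Sr = rho_a / rho_w = 2217 / 1025 = 2.162927
(Sr - 1) = 1.162927
(Sr - 1)^3 = 1.572741
cot(33.4) = 1 / tan(33.4) = 1 / 0.659379 = 1.516580
Numerator = 2217 * 9.81 * 2.94^3 = 552683.7450
Denominator = 2.5 * 1.572741 * 1.516580 = 5.962967
W = 552683.7450 / 5.962967
W = 92686.03 N

92686.03


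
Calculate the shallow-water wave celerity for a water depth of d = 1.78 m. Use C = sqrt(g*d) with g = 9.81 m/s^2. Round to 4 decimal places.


Using the shallow-water approximation:
C = sqrt(g * d) = sqrt(9.81 * 1.78)
C = sqrt(17.4618)
C = 4.1787 m/s

4.1787


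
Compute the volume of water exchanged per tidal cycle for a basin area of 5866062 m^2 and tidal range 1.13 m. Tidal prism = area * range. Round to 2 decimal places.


Tidal prism = Area * Tidal range
P = 5866062 * 1.13
P = 6628650.06 m^3

6628650.06


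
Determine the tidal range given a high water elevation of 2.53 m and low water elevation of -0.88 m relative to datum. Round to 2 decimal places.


Tidal range = High water - Low water
Tidal range = 2.53 - (-0.88)
Tidal range = 3.41 m

3.41


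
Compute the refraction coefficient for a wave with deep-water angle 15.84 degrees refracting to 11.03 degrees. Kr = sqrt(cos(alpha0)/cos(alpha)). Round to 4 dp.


Kr = sqrt(cos(alpha0) / cos(alpha))
cos(15.84) = 0.962028
cos(11.03) = 0.981527
Kr = sqrt(0.962028 / 0.981527)
Kr = sqrt(0.980134)
Kr = 0.9900

0.9900


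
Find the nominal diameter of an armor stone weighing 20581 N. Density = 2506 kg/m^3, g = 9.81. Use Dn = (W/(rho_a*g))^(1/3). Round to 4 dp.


V = W / (rho_a * g)
V = 20581 / (2506 * 9.81)
V = 20581 / 24583.86
V = 0.837175 m^3
Dn = V^(1/3) = 0.837175^(1/3)
Dn = 0.9425 m

0.9425


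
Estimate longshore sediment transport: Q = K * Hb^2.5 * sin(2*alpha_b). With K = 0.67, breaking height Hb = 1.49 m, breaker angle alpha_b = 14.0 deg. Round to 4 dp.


Q = K * Hb^2.5 * sin(2 * alpha_b)
Hb^2.5 = 1.49^2.5 = 2.709977
sin(2 * 14.0) = sin(28.0) = 0.469472
Q = 0.67 * 2.709977 * 0.469472
Q = 0.8524 m^3/s

0.8524


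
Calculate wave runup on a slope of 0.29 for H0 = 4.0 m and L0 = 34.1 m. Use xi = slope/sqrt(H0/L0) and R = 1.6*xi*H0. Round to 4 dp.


xi = slope / sqrt(H0/L0)
H0/L0 = 4.0/34.1 = 0.117302
sqrt(0.117302) = 0.342494
xi = 0.29 / 0.342494 = 0.846730
R = 1.6 * xi * H0 = 1.6 * 0.846730 * 4.0
R = 5.4191 m

5.4191


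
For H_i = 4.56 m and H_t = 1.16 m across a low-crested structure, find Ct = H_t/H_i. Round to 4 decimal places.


Ct = H_t / H_i
Ct = 1.16 / 4.56
Ct = 0.2544

0.2544


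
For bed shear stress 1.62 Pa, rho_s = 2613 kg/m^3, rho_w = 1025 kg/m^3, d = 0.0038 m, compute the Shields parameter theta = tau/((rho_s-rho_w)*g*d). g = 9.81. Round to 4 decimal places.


theta = tau / ((rho_s - rho_w) * g * d)
rho_s - rho_w = 2613 - 1025 = 1588
Denominator = 1588 * 9.81 * 0.0038 = 59.197464
theta = 1.62 / 59.197464
theta = 0.0274

0.0274


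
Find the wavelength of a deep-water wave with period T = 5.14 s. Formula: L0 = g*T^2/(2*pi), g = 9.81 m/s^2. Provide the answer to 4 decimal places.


L0 = g * T^2 / (2 * pi)
L0 = 9.81 * 5.14^2 / (2 * pi)
L0 = 9.81 * 26.4196 / 6.28319
L0 = 259.1763 / 6.28319
L0 = 41.2492 m

41.2492


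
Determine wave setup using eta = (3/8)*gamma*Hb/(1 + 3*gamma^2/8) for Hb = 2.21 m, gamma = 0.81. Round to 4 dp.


eta = (3/8) * gamma * Hb / (1 + 3*gamma^2/8)
Numerator = (3/8) * 0.81 * 2.21 = 0.671288
Denominator = 1 + 3*0.81^2/8 = 1 + 0.246038 = 1.246038
eta = 0.671288 / 1.246038
eta = 0.5387 m

0.5387


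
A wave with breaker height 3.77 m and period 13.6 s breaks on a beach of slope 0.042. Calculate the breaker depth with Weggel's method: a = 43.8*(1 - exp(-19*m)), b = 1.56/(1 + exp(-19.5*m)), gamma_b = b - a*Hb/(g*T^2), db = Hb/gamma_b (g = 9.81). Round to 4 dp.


a = 43.8 * (1 - exp(-19 * m))
exp(-19 * 0.042) = exp(-0.7980) = 0.450229
a = 43.8 * (1 - 0.450229) = 24.079991
b = 1.56 / (1 + exp(-19.5 * m))
exp(-19.5 * 0.042) = exp(-0.8190) = 0.440872
b = 1.56 / (1 + 0.440872) = 1.082677
Hb / (g * T^2) = 3.77 / (9.81 * 13.6^2) = 3.77 / 1814.4576 = 0.00207776
gamma_b = b - a * Hb/(g*T^2) = 1.082677 - 24.079991 * 0.00207776 = 1.032645
db = Hb / gamma_b = 3.77 / 1.032645
db = 3.6508 m

3.6508


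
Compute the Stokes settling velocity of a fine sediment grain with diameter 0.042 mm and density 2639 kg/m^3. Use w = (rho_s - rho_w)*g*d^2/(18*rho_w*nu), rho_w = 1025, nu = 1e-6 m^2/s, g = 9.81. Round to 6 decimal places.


w = (rho_s - rho_w) * g * d^2 / (18 * rho_w * nu)
d = 0.042 mm = 0.000042 m
rho_s - rho_w = 2639 - 1025 = 1614
Numerator = 1614 * 9.81 * (0.000042)^2 = 0.000027930012
Denominator = 18 * 1025 * 1e-6 = 0.018450
w = 0.001514 m/s

0.001514


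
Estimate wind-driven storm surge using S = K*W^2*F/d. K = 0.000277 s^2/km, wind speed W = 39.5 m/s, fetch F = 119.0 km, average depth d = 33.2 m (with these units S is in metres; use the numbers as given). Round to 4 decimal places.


S = K * W^2 * F / d
W^2 = 39.5^2 = 1560.25
S = 0.000277 * 1560.25 * 119.0 / 33.2
Numerator = 0.000277 * 1560.25 * 119.0 = 51.430521
S = 51.430521 / 33.2 = 1.5491 m

1.5491


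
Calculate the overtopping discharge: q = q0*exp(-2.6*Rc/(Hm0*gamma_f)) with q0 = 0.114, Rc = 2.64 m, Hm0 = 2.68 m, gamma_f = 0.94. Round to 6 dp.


q = q0 * exp(-2.6 * Rc / (Hm0 * gamma_f))
Exponent = -2.6 * 2.64 / (2.68 * 0.94)
= -2.6 * 2.64 / 2.5192
= -2.724674
exp(-2.724674) = 0.065568
q = 0.114 * 0.065568
q = 0.007475 m^3/s/m

0.007475


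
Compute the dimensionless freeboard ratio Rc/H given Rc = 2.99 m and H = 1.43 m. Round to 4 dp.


Relative freeboard = Rc / H
= 2.99 / 1.43
= 2.0909

2.0909


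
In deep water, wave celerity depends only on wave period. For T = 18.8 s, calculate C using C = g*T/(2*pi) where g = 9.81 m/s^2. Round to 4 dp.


We use the deep-water celerity formula:
C = g * T / (2 * pi)
C = 9.81 * 18.8 / (2 * 3.14159...)
C = 184.428000 / 6.283185
C = 29.3526 m/s

29.3526


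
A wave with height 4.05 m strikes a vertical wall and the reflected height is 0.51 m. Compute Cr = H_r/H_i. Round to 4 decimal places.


Cr = H_r / H_i
Cr = 0.51 / 4.05
Cr = 0.1259

0.1259


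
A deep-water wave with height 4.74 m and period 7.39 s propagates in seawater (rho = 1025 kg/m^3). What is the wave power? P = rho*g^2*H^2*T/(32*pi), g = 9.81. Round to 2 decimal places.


P = rho * g^2 * H^2 * T / (32 * pi)
P = 1025 * 9.81^2 * 4.74^2 * 7.39 / (32 * pi)
P = 1025 * 96.2361 * 22.4676 * 7.39 / 100.53096
P = 162915.78 W/m

162915.78


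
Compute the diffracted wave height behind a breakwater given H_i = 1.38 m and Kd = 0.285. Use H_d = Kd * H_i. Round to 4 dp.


H_d = Kd * H_i
H_d = 0.285 * 1.38
H_d = 0.3933 m

0.3933


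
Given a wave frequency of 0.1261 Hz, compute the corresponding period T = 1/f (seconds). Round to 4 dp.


T = 1 / f
T = 1 / 0.1261
T = 7.9302 s

7.9302


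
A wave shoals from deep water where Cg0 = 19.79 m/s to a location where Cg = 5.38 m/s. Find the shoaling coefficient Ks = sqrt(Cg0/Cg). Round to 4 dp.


Ks = sqrt(Cg0 / Cg)
Ks = sqrt(19.79 / 5.38)
Ks = sqrt(3.6784)
Ks = 1.9179

1.9179


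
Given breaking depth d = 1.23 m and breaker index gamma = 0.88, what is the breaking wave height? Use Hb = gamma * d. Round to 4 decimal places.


Hb = gamma * d
Hb = 0.88 * 1.23
Hb = 1.0824 m

1.0824


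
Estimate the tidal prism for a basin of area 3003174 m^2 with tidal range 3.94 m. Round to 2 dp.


Tidal prism = Area * Tidal range
P = 3003174 * 3.94
P = 11832505.56 m^3

11832505.56


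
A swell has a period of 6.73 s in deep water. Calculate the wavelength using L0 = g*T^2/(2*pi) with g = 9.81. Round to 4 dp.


L0 = g * T^2 / (2 * pi)
L0 = 9.81 * 6.73^2 / (2 * pi)
L0 = 9.81 * 45.2929 / 6.28319
L0 = 444.3233 / 6.28319
L0 = 70.7163 m

70.7163


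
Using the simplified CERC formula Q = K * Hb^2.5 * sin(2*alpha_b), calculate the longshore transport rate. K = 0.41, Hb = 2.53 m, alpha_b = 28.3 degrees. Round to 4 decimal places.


Q = K * Hb^2.5 * sin(2 * alpha_b)
Hb^2.5 = 2.53^2.5 = 10.181255
sin(2 * 28.3) = sin(56.6) = 0.834848
Q = 0.41 * 10.181255 * 0.834848
Q = 3.4849 m^3/s

3.4849


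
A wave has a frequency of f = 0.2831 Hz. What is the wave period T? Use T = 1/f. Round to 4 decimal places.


T = 1 / f
T = 1 / 0.2831
T = 3.5323 s

3.5323


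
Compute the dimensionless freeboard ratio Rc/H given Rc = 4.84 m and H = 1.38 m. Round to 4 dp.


Relative freeboard = Rc / H
= 4.84 / 1.38
= 3.5072

3.5072


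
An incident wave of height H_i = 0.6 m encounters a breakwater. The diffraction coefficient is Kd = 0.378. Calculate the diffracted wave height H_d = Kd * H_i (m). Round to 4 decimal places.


H_d = Kd * H_i
H_d = 0.378 * 0.6
H_d = 0.2268 m

0.2268


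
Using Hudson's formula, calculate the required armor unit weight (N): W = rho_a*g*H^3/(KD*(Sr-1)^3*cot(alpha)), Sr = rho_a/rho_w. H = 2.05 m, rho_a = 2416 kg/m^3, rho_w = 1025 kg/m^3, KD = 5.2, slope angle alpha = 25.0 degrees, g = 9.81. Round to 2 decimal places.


Sr = rho_a / rho_w = 2416 / 1025 = 2.357073
(Sr - 1) = 1.357073
(Sr - 1)^3 = 2.499251
cot(25.0) = 1 / tan(25.0) = 1 / 0.466308 = 2.144507
Numerator = 2416 * 9.81 * 2.05^3 = 204186.7330
Denominator = 5.2 * 2.499251 * 2.144507 = 27.870232
W = 204186.7330 / 27.870232
W = 7326.34 N

7326.34


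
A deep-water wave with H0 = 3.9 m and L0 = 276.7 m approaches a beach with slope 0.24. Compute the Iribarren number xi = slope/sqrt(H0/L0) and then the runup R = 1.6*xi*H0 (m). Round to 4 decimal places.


xi = slope / sqrt(H0/L0)
H0/L0 = 3.9/276.7 = 0.014095
sqrt(0.014095) = 0.118721
xi = 0.24 / 0.118721 = 2.021545
R = 1.6 * xi * H0 = 1.6 * 2.021545 * 3.9
R = 12.6144 m

12.6144


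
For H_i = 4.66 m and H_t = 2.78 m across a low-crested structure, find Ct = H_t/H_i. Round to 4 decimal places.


Ct = H_t / H_i
Ct = 2.78 / 4.66
Ct = 0.5966

0.5966


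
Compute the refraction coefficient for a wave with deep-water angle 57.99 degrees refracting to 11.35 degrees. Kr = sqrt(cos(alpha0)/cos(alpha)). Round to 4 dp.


Kr = sqrt(cos(alpha0) / cos(alpha))
cos(57.99) = 0.530067
cos(11.35) = 0.980443
Kr = sqrt(0.530067 / 0.980443)
Kr = sqrt(0.540640)
Kr = 0.7353

0.7353


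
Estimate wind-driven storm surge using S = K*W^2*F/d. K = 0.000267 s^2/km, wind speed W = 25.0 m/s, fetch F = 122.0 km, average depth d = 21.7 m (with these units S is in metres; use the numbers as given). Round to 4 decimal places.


S = K * W^2 * F / d
W^2 = 25.0^2 = 625.00
S = 0.000267 * 625.00 * 122.0 / 21.7
Numerator = 0.000267 * 625.00 * 122.0 = 20.358750
S = 20.358750 / 21.7 = 0.9382 m

0.9382


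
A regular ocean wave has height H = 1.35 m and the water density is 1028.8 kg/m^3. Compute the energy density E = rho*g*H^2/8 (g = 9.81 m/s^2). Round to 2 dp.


E = (1/8) * rho * g * H^2
E = (1/8) * 1028.8 * 9.81 * 1.35^2
E = 0.125 * 1028.8 * 9.81 * 1.8225
E = 2299.20 J/m^2

2299.20


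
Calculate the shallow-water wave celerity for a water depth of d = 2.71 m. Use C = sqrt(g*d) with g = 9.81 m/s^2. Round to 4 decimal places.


Using the shallow-water approximation:
C = sqrt(g * d) = sqrt(9.81 * 2.71)
C = sqrt(26.5851)
C = 5.1561 m/s

5.1561


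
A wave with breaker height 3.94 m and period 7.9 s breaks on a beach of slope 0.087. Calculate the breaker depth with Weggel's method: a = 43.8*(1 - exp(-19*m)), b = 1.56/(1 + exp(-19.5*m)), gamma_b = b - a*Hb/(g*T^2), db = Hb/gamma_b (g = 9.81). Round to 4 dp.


a = 43.8 * (1 - exp(-19 * m))
exp(-19 * 0.087) = exp(-1.6530) = 0.191475
a = 43.8 * (1 - 0.191475) = 35.413412
b = 1.56 / (1 + exp(-19.5 * m))
exp(-19.5 * 0.087) = exp(-1.6965) = 0.183324
b = 1.56 / (1 + 0.183324) = 1.318320
Hb / (g * T^2) = 3.94 / (9.81 * 7.9^2) = 3.94 / 612.2421 = 0.00643536
gamma_b = b - a * Hb/(g*T^2) = 1.318320 - 35.413412 * 0.00643536 = 1.090422
db = Hb / gamma_b = 3.94 / 1.090422
db = 3.6133 m

3.6133


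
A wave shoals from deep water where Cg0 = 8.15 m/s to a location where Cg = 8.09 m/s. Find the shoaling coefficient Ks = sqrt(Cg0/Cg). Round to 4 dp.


Ks = sqrt(Cg0 / Cg)
Ks = sqrt(8.15 / 8.09)
Ks = sqrt(1.0074)
Ks = 1.0037

1.0037


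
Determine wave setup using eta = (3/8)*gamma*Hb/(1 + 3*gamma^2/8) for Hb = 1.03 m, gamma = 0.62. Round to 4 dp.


eta = (3/8) * gamma * Hb / (1 + 3*gamma^2/8)
Numerator = (3/8) * 0.62 * 1.03 = 0.239475
Denominator = 1 + 3*0.62^2/8 = 1 + 0.144150 = 1.144150
eta = 0.239475 / 1.144150
eta = 0.2093 m

0.2093


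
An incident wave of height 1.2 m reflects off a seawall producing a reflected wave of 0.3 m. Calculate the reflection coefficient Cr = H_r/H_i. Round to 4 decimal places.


Cr = H_r / H_i
Cr = 0.3 / 1.2
Cr = 0.2500

0.2500


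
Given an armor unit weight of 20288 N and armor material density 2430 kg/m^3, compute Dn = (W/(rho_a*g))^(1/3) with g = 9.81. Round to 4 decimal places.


V = W / (rho_a * g)
V = 20288 / (2430 * 9.81)
V = 20288 / 23838.30
V = 0.851067 m^3
Dn = V^(1/3) = 0.851067^(1/3)
Dn = 0.9477 m

0.9477


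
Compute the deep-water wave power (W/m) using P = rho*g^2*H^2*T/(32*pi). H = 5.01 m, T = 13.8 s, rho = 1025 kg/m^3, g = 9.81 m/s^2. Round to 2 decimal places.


P = rho * g^2 * H^2 * T / (32 * pi)
P = 1025 * 9.81^2 * 5.01^2 * 13.8 / (32 * pi)
P = 1025 * 96.2361 * 25.1001 * 13.8 / 100.53096
P = 339872.92 W/m

339872.92


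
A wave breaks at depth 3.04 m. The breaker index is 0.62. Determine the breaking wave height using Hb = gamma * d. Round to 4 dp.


Hb = gamma * d
Hb = 0.62 * 3.04
Hb = 1.8848 m

1.8848


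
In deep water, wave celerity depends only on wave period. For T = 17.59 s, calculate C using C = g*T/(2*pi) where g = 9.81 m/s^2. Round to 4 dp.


We use the deep-water celerity formula:
C = g * T / (2 * pi)
C = 9.81 * 17.59 / (2 * 3.14159...)
C = 172.557900 / 6.283185
C = 27.4634 m/s

27.4634


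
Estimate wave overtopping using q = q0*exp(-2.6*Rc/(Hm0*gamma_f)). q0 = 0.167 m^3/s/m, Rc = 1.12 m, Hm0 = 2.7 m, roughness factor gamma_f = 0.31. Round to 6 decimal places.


q = q0 * exp(-2.6 * Rc / (Hm0 * gamma_f))
Exponent = -2.6 * 1.12 / (2.7 * 0.31)
= -2.6 * 1.12 / 0.8370
= -3.479092
exp(-3.479092) = 0.030835
q = 0.167 * 0.030835
q = 0.005150 m^3/s/m

0.005150


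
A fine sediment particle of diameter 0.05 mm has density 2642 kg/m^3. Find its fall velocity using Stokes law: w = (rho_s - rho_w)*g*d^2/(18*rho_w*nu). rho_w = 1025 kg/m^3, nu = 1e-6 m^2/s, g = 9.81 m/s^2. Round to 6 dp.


w = (rho_s - rho_w) * g * d^2 / (18 * rho_w * nu)
d = 0.05 mm = 0.000050 m
rho_s - rho_w = 2642 - 1025 = 1617
Numerator = 1617 * 9.81 * (0.000050)^2 = 0.000039656925
Denominator = 18 * 1025 * 1e-6 = 0.018450
w = 0.002149 m/s

0.002149


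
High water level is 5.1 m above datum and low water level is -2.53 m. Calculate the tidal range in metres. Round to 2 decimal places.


Tidal range = High water - Low water
Tidal range = 5.1 - (-2.53)
Tidal range = 7.63 m

7.63


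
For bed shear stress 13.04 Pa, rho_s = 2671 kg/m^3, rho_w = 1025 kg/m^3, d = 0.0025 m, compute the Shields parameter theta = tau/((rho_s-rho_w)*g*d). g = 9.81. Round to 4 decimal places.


theta = tau / ((rho_s - rho_w) * g * d)
rho_s - rho_w = 2671 - 1025 = 1646
Denominator = 1646 * 9.81 * 0.0025 = 40.368150
theta = 13.04 / 40.368150
theta = 0.3230

0.3230


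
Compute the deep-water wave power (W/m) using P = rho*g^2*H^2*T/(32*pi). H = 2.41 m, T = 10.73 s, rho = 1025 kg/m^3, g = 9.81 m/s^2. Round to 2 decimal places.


P = rho * g^2 * H^2 * T / (32 * pi)
P = 1025 * 9.81^2 * 2.41^2 * 10.73 / (32 * pi)
P = 1025 * 96.2361 * 5.8081 * 10.73 / 100.53096
P = 61149.91 W/m

61149.91


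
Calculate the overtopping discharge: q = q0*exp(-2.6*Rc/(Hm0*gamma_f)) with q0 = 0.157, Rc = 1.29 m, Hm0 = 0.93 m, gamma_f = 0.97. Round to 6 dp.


q = q0 * exp(-2.6 * Rc / (Hm0 * gamma_f))
Exponent = -2.6 * 1.29 / (0.93 * 0.97)
= -2.6 * 1.29 / 0.9021
= -3.717991
exp(-3.717991) = 0.024283
q = 0.157 * 0.024283
q = 0.003812 m^3/s/m

0.003812


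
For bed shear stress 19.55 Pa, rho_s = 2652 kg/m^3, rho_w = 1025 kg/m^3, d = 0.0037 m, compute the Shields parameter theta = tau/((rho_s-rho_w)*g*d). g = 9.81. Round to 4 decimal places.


theta = tau / ((rho_s - rho_w) * g * d)
rho_s - rho_w = 2652 - 1025 = 1627
Denominator = 1627 * 9.81 * 0.0037 = 59.055219
theta = 19.55 / 59.055219
theta = 0.3310

0.3310


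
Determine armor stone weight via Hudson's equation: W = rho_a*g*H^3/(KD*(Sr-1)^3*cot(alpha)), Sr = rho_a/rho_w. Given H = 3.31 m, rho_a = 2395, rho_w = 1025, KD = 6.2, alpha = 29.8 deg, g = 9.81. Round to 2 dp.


Sr = rho_a / rho_w = 2395 / 1025 = 2.336585
(Sr - 1) = 1.336585
(Sr - 1)^3 = 2.387757
cot(29.8) = 1 / tan(29.8) = 1 / 0.572705 = 1.746098
Numerator = 2395 * 9.81 * 3.31^3 = 852037.1018
Denominator = 6.2 * 2.387757 * 1.746098 = 25.849403
W = 852037.1018 / 25.849403
W = 32961.58 N

32961.58


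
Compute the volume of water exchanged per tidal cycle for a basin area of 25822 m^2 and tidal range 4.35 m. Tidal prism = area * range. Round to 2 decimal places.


Tidal prism = Area * Tidal range
P = 25822 * 4.35
P = 112325.70 m^3

112325.70


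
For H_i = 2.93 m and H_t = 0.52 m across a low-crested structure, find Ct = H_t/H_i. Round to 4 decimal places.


Ct = H_t / H_i
Ct = 0.52 / 2.93
Ct = 0.1775

0.1775


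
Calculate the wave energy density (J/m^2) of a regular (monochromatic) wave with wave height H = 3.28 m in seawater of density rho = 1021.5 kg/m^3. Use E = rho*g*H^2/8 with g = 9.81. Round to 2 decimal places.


E = (1/8) * rho * g * H^2
E = (1/8) * 1021.5 * 9.81 * 3.28^2
E = 0.125 * 1021.5 * 9.81 * 10.7584
E = 13476.13 J/m^2

13476.13


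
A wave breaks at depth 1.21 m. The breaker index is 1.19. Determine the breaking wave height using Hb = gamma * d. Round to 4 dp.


Hb = gamma * d
Hb = 1.19 * 1.21
Hb = 1.4399 m

1.4399


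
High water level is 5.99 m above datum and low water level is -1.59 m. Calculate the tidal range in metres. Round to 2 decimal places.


Tidal range = High water - Low water
Tidal range = 5.99 - (-1.59)
Tidal range = 7.58 m

7.58


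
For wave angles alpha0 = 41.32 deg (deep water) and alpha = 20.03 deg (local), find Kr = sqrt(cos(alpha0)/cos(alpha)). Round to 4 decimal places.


Kr = sqrt(cos(alpha0) / cos(alpha))
cos(41.32) = 0.751034
cos(20.03) = 0.939513
Kr = sqrt(0.751034 / 0.939513)
Kr = sqrt(0.799386)
Kr = 0.8941

0.8941


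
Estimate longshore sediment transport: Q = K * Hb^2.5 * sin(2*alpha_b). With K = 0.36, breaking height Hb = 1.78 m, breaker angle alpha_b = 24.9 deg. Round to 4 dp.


Q = K * Hb^2.5 * sin(2 * alpha_b)
Hb^2.5 = 1.78^2.5 = 4.227173
sin(2 * 24.9) = sin(49.8) = 0.763796
Q = 0.36 * 4.227173 * 0.763796
Q = 1.1623 m^3/s

1.1623


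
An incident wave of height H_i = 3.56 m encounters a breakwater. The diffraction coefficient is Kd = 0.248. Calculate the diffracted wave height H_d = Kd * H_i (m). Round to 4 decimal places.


H_d = Kd * H_i
H_d = 0.248 * 3.56
H_d = 0.8829 m

0.8829


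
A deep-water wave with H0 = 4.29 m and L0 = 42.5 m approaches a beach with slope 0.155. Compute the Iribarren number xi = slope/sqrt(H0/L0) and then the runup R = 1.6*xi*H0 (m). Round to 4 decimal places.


xi = slope / sqrt(H0/L0)
H0/L0 = 4.29/42.5 = 0.100941
sqrt(0.100941) = 0.317712
xi = 0.155 / 0.317712 = 0.487863
R = 1.6 * xi * H0 = 1.6 * 0.487863 * 4.29
R = 3.3487 m

3.3487


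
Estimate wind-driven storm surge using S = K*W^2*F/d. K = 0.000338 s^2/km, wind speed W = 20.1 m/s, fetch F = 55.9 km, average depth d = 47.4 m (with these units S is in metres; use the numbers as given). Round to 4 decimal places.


S = K * W^2 * F / d
W^2 = 20.1^2 = 404.01
S = 0.000338 * 404.01 * 55.9 / 47.4
Numerator = 0.000338 * 404.01 * 55.9 = 7.633446
S = 7.633446 / 47.4 = 0.1610 m

0.1610


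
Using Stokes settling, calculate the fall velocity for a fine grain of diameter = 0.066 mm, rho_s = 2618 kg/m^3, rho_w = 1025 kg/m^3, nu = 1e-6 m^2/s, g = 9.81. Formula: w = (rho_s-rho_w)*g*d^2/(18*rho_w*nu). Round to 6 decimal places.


w = (rho_s - rho_w) * g * d^2 / (18 * rho_w * nu)
d = 0.066 mm = 0.000066 m
rho_s - rho_w = 2618 - 1025 = 1593
Numerator = 1593 * 9.81 * (0.000066)^2 = 0.000068072649
Denominator = 18 * 1025 * 1e-6 = 0.018450
w = 0.003690 m/s

0.003690


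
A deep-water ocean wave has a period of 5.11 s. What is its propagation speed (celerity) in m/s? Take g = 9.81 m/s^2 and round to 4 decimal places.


We use the deep-water celerity formula:
C = g * T / (2 * pi)
C = 9.81 * 5.11 / (2 * 3.14159...)
C = 50.129100 / 6.283185
C = 7.9783 m/s

7.9783


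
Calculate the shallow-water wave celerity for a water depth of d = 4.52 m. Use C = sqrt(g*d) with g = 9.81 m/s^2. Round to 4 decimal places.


Using the shallow-water approximation:
C = sqrt(g * d) = sqrt(9.81 * 4.52)
C = sqrt(44.3412)
C = 6.6589 m/s

6.6589


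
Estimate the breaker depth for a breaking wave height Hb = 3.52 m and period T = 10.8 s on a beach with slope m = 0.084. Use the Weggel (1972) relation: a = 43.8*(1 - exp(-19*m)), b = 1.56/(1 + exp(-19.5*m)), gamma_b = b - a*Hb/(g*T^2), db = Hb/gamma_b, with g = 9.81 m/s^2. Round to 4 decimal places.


a = 43.8 * (1 - exp(-19 * m))
exp(-19 * 0.084) = exp(-1.5960) = 0.202706
a = 43.8 * (1 - 0.202706) = 34.921489
b = 1.56 / (1 + exp(-19.5 * m))
exp(-19.5 * 0.084) = exp(-1.6380) = 0.194368
b = 1.56 / (1 + 0.194368) = 1.306130
Hb / (g * T^2) = 3.52 / (9.81 * 10.8^2) = 3.52 / 1144.2384 = 0.00307628
gamma_b = b - a * Hb/(g*T^2) = 1.306130 - 34.921489 * 0.00307628 = 1.198701
db = Hb / gamma_b = 3.52 / 1.198701
db = 2.9365 m

2.9365


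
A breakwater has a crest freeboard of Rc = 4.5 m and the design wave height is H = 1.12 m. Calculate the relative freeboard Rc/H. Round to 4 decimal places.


Relative freeboard = Rc / H
= 4.5 / 1.12
= 4.0179

4.0179


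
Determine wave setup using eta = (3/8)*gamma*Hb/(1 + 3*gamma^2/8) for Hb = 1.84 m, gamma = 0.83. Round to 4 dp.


eta = (3/8) * gamma * Hb / (1 + 3*gamma^2/8)
Numerator = (3/8) * 0.83 * 1.84 = 0.572700
Denominator = 1 + 3*0.83^2/8 = 1 + 0.258338 = 1.258338
eta = 0.572700 / 1.258338
eta = 0.4551 m

0.4551


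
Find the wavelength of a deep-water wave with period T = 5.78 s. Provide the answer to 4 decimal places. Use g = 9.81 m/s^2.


L0 = g * T^2 / (2 * pi)
L0 = 9.81 * 5.78^2 / (2 * pi)
L0 = 9.81 * 33.4084 / 6.28319
L0 = 327.7364 / 6.28319
L0 = 52.1609 m

52.1609


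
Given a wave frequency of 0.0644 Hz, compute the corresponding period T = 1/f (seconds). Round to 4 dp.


T = 1 / f
T = 1 / 0.0644
T = 15.5280 s

15.5280


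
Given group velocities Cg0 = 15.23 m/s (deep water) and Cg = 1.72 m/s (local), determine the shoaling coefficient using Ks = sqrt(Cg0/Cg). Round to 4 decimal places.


Ks = sqrt(Cg0 / Cg)
Ks = sqrt(15.23 / 1.72)
Ks = sqrt(8.8547)
Ks = 2.9757

2.9757


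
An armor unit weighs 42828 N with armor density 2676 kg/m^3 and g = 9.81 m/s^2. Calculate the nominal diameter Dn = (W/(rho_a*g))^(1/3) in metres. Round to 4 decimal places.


V = W / (rho_a * g)
V = 42828 / (2676 * 9.81)
V = 42828 / 26251.56
V = 1.631446 m^3
Dn = V^(1/3) = 1.631446^(1/3)
Dn = 1.1772 m

1.1772


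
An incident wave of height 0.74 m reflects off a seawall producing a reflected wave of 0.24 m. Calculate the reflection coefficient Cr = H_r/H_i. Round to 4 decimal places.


Cr = H_r / H_i
Cr = 0.24 / 0.74
Cr = 0.3243

0.3243


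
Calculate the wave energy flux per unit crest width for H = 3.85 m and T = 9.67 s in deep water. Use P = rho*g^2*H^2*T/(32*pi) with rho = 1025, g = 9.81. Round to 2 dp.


P = rho * g^2 * H^2 * T / (32 * pi)
P = 1025 * 9.81^2 * 3.85^2 * 9.67 / (32 * pi)
P = 1025 * 96.2361 * 14.8225 * 9.67 / 100.53096
P = 140640.36 W/m

140640.36


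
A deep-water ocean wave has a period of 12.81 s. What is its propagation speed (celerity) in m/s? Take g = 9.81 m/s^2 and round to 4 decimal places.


We use the deep-water celerity formula:
C = g * T / (2 * pi)
C = 9.81 * 12.81 / (2 * 3.14159...)
C = 125.666100 / 6.283185
C = 20.0004 m/s

20.0004


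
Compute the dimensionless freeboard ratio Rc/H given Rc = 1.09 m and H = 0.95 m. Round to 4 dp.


Relative freeboard = Rc / H
= 1.09 / 0.95
= 1.1474

1.1474


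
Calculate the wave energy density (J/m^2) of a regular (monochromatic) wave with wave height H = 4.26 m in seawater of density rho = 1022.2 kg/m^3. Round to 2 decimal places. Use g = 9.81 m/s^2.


E = (1/8) * rho * g * H^2
E = (1/8) * 1022.2 * 9.81 * 4.26^2
E = 0.125 * 1022.2 * 9.81 * 18.1476
E = 22747.52 J/m^2

22747.52


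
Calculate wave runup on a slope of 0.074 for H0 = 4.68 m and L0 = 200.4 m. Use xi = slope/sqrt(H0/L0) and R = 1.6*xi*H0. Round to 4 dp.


xi = slope / sqrt(H0/L0)
H0/L0 = 4.68/200.4 = 0.023353
sqrt(0.023353) = 0.152818
xi = 0.074 / 0.152818 = 0.484237
R = 1.6 * xi * H0 = 1.6 * 0.484237 * 4.68
R = 3.6260 m

3.6260


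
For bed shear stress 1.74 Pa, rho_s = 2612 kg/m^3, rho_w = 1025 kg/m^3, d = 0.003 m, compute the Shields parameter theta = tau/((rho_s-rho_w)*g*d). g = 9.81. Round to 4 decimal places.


theta = tau / ((rho_s - rho_w) * g * d)
rho_s - rho_w = 2612 - 1025 = 1587
Denominator = 1587 * 9.81 * 0.003 = 46.705410
theta = 1.74 / 46.705410
theta = 0.0373

0.0373


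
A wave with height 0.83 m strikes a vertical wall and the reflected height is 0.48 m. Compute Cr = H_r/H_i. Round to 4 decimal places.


Cr = H_r / H_i
Cr = 0.48 / 0.83
Cr = 0.5783

0.5783


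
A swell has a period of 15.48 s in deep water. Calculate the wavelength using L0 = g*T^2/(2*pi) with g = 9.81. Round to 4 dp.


L0 = g * T^2 / (2 * pi)
L0 = 9.81 * 15.48^2 / (2 * pi)
L0 = 9.81 * 239.6304 / 6.28319
L0 = 2350.7742 / 6.28319
L0 = 374.1373 m

374.1373


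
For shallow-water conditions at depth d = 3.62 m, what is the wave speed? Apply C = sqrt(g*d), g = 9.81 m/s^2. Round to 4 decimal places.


Using the shallow-water approximation:
C = sqrt(g * d) = sqrt(9.81 * 3.62)
C = sqrt(35.5122)
C = 5.9592 m/s

5.9592


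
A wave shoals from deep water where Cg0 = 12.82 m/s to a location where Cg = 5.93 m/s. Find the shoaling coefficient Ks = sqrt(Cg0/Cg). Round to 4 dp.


Ks = sqrt(Cg0 / Cg)
Ks = sqrt(12.82 / 5.93)
Ks = sqrt(2.1619)
Ks = 1.4703

1.4703


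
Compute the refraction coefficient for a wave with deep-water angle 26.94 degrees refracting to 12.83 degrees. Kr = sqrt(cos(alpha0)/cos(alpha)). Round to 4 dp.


Kr = sqrt(cos(alpha0) / cos(alpha))
cos(26.94) = 0.891481
cos(12.83) = 0.975033
Kr = sqrt(0.891481 / 0.975033)
Kr = sqrt(0.914309)
Kr = 0.9562

0.9562


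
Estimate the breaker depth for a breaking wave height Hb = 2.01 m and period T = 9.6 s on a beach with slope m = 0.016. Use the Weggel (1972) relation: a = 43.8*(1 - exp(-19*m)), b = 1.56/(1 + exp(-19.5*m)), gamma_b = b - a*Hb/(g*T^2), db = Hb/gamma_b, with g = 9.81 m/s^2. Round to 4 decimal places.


a = 43.8 * (1 - exp(-19 * m))
exp(-19 * 0.016) = exp(-0.3040) = 0.737861
a = 43.8 * (1 - 0.737861) = 11.481694
b = 1.56 / (1 + exp(-19.5 * m))
exp(-19.5 * 0.016) = exp(-0.3120) = 0.731982
b = 1.56 / (1 + 0.731982) = 0.900702
Hb / (g * T^2) = 2.01 / (9.81 * 9.6^2) = 2.01 / 904.0896 = 0.00222323
gamma_b = b - a * Hb/(g*T^2) = 0.900702 - 11.481694 * 0.00222323 = 0.875176
db = Hb / gamma_b = 2.01 / 0.875176
db = 2.2967 m

2.2967


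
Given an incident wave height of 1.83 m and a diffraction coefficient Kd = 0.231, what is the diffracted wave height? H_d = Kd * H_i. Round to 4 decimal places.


H_d = Kd * H_i
H_d = 0.231 * 1.83
H_d = 0.4227 m

0.4227


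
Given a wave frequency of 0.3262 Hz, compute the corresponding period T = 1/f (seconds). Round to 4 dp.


T = 1 / f
T = 1 / 0.3262
T = 3.0656 s

3.0656


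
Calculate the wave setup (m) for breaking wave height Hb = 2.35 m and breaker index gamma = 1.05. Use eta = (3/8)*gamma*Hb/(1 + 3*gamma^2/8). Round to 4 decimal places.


eta = (3/8) * gamma * Hb / (1 + 3*gamma^2/8)
Numerator = (3/8) * 1.05 * 2.35 = 0.925313
Denominator = 1 + 3*1.05^2/8 = 1 + 0.413438 = 1.413438
eta = 0.925313 / 1.413438
eta = 0.6547 m

0.6547


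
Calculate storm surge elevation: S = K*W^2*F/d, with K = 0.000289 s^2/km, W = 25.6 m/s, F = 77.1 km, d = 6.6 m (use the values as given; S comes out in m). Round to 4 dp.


S = K * W^2 * F / d
W^2 = 25.6^2 = 655.36
S = 0.000289 * 655.36 * 77.1 / 6.6
Numerator = 0.000289 * 655.36 * 77.1 = 14.602666
S = 14.602666 / 6.6 = 2.2125 m

2.2125


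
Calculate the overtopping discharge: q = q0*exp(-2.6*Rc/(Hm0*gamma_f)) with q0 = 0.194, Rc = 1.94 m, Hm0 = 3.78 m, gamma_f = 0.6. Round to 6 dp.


q = q0 * exp(-2.6 * Rc / (Hm0 * gamma_f))
Exponent = -2.6 * 1.94 / (3.78 * 0.6)
= -2.6 * 1.94 / 2.2680
= -2.223986
exp(-2.223986) = 0.108177
q = 0.194 * 0.108177
q = 0.020986 m^3/s/m

0.020986


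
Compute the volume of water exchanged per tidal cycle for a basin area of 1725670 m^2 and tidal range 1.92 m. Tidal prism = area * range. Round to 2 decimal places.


Tidal prism = Area * Tidal range
P = 1725670 * 1.92
P = 3313286.40 m^3

3313286.40


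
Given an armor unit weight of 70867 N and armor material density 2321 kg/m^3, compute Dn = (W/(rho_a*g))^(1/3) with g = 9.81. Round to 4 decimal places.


V = W / (rho_a * g)
V = 70867 / (2321 * 9.81)
V = 70867 / 22769.01
V = 3.112432 m^3
Dn = V^(1/3) = 3.112432^(1/3)
Dn = 1.4600 m

1.4600


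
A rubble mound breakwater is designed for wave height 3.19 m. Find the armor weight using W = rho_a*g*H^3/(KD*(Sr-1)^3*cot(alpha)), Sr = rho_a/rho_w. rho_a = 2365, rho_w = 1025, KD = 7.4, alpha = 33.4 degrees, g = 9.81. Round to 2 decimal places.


Sr = rho_a / rho_w = 2365 / 1025 = 2.307317
(Sr - 1) = 1.307317
(Sr - 1)^3 = 2.234307
cot(33.4) = 1 / tan(33.4) = 1 / 0.659379 = 1.516580
Numerator = 2365 * 9.81 * 3.19^3 = 753133.9089
Denominator = 7.4 * 2.234307 * 1.516580 = 25.074930
W = 753133.9089 / 25.074930
W = 30035.33 N

30035.33


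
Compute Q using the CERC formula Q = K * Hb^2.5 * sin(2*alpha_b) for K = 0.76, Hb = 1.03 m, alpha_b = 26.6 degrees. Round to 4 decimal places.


Q = K * Hb^2.5 * sin(2 * alpha_b)
Hb^2.5 = 1.03^2.5 = 1.076696
sin(2 * 26.6) = sin(53.2) = 0.800731
Q = 0.76 * 1.076696 * 0.800731
Q = 0.6552 m^3/s

0.6552


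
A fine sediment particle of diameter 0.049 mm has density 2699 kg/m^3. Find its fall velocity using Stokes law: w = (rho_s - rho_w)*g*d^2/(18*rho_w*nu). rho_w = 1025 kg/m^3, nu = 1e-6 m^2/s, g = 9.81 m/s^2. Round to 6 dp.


w = (rho_s - rho_w) * g * d^2 / (18 * rho_w * nu)
d = 0.049 mm = 0.000049 m
rho_s - rho_w = 2699 - 1025 = 1674
Numerator = 1674 * 9.81 * (0.000049)^2 = 0.000039429078
Denominator = 18 * 1025 * 1e-6 = 0.018450
w = 0.002137 m/s

0.002137


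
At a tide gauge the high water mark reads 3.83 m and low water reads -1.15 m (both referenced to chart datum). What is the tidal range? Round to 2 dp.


Tidal range = High water - Low water
Tidal range = 3.83 - (-1.15)
Tidal range = 4.98 m

4.98
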